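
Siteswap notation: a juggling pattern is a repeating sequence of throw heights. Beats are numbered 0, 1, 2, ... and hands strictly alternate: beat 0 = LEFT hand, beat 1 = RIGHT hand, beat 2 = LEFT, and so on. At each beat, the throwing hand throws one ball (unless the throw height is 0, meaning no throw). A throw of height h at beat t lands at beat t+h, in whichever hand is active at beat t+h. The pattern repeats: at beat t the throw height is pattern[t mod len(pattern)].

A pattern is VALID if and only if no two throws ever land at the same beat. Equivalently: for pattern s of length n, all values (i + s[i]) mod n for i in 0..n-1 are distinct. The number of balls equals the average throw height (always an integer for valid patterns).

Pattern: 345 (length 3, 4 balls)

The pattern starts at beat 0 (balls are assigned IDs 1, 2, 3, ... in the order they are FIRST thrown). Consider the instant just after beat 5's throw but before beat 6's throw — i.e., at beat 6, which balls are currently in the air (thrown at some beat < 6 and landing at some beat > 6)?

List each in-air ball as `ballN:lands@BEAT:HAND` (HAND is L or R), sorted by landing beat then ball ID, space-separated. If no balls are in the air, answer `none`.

Answer: ball3:lands@7:R ball4:lands@8:L ball2:lands@10:L

Derivation:
Beat 0 (L): throw ball1 h=3 -> lands@3:R; in-air after throw: [b1@3:R]
Beat 1 (R): throw ball2 h=4 -> lands@5:R; in-air after throw: [b1@3:R b2@5:R]
Beat 2 (L): throw ball3 h=5 -> lands@7:R; in-air after throw: [b1@3:R b2@5:R b3@7:R]
Beat 3 (R): throw ball1 h=3 -> lands@6:L; in-air after throw: [b2@5:R b1@6:L b3@7:R]
Beat 4 (L): throw ball4 h=4 -> lands@8:L; in-air after throw: [b2@5:R b1@6:L b3@7:R b4@8:L]
Beat 5 (R): throw ball2 h=5 -> lands@10:L; in-air after throw: [b1@6:L b3@7:R b4@8:L b2@10:L]
Beat 6 (L): throw ball1 h=3 -> lands@9:R; in-air after throw: [b3@7:R b4@8:L b1@9:R b2@10:L]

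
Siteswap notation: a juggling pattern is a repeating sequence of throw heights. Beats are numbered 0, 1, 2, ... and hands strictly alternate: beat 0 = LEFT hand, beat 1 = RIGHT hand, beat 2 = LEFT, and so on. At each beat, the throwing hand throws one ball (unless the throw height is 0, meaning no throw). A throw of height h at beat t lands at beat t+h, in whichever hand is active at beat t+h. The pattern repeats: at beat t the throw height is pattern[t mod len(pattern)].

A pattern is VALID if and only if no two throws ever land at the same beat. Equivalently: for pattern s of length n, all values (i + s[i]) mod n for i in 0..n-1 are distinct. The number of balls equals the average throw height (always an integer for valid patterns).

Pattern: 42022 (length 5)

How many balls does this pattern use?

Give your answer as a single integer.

Pattern = [4, 2, 0, 2, 2], length n = 5
  position 0: throw height = 4, running sum = 4
  position 1: throw height = 2, running sum = 6
  position 2: throw height = 0, running sum = 6
  position 3: throw height = 2, running sum = 8
  position 4: throw height = 2, running sum = 10
Total sum = 10; balls = sum / n = 10 / 5 = 2

Answer: 2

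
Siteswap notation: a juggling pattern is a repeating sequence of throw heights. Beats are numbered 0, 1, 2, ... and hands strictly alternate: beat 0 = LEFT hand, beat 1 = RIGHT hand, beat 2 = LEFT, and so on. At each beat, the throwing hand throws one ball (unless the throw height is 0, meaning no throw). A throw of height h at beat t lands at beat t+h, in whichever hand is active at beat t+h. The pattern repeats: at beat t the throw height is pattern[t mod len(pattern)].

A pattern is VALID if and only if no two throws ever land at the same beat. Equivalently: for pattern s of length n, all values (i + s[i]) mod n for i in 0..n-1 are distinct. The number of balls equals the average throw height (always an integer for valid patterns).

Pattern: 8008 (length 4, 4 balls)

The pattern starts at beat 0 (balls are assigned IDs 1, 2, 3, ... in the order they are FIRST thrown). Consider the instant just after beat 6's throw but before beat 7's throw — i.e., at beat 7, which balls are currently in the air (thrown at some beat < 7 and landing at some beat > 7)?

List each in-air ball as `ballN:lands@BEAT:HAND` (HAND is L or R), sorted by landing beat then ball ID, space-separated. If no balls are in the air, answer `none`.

Answer: ball1:lands@8:L ball2:lands@11:R ball3:lands@12:L

Derivation:
Beat 0 (L): throw ball1 h=8 -> lands@8:L; in-air after throw: [b1@8:L]
Beat 3 (R): throw ball2 h=8 -> lands@11:R; in-air after throw: [b1@8:L b2@11:R]
Beat 4 (L): throw ball3 h=8 -> lands@12:L; in-air after throw: [b1@8:L b2@11:R b3@12:L]
Beat 7 (R): throw ball4 h=8 -> lands@15:R; in-air after throw: [b1@8:L b2@11:R b3@12:L b4@15:R]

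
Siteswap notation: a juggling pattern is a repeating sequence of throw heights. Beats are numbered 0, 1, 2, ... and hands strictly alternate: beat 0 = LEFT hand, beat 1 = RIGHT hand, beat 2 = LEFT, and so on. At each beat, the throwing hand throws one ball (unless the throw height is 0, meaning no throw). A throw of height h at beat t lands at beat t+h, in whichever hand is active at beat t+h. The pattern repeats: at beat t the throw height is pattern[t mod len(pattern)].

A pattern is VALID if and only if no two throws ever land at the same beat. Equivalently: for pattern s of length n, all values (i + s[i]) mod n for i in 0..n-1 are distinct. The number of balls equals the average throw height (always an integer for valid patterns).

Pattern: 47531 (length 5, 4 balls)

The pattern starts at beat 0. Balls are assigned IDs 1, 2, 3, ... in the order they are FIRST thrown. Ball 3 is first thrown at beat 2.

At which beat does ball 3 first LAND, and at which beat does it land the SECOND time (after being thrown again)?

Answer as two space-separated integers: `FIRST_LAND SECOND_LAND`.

Answer: 7 12

Derivation:
Beat 0 (L): throw ball1 h=4 -> lands@4:L; in-air after throw: [b1@4:L]
Beat 1 (R): throw ball2 h=7 -> lands@8:L; in-air after throw: [b1@4:L b2@8:L]
Beat 2 (L): throw ball3 h=5 -> lands@7:R; in-air after throw: [b1@4:L b3@7:R b2@8:L]
Beat 3 (R): throw ball4 h=3 -> lands@6:L; in-air after throw: [b1@4:L b4@6:L b3@7:R b2@8:L]
Beat 4 (L): throw ball1 h=1 -> lands@5:R; in-air after throw: [b1@5:R b4@6:L b3@7:R b2@8:L]
Beat 5 (R): throw ball1 h=4 -> lands@9:R; in-air after throw: [b4@6:L b3@7:R b2@8:L b1@9:R]
Beat 6 (L): throw ball4 h=7 -> lands@13:R; in-air after throw: [b3@7:R b2@8:L b1@9:R b4@13:R]
Beat 7 (R): throw ball3 h=5 -> lands@12:L; in-air after throw: [b2@8:L b1@9:R b3@12:L b4@13:R]
Beat 8 (L): throw ball2 h=3 -> lands@11:R; in-air after throw: [b1@9:R b2@11:R b3@12:L b4@13:R]
Beat 9 (R): throw ball1 h=1 -> lands@10:L; in-air after throw: [b1@10:L b2@11:R b3@12:L b4@13:R]
Beat 10 (L): throw ball1 h=4 -> lands@14:L; in-air after throw: [b2@11:R b3@12:L b4@13:R b1@14:L]
Beat 11 (R): throw ball2 h=7 -> lands@18:L; in-air after throw: [b3@12:L b4@13:R b1@14:L b2@18:L]
Beat 12 (L): throw ball3 h=5 -> lands@17:R; in-air after throw: [b4@13:R b1@14:L b3@17:R b2@18:L]
Ball 3: thrown@2 h=5 -> first land @7; rethrown@7 h=5 -> second land @12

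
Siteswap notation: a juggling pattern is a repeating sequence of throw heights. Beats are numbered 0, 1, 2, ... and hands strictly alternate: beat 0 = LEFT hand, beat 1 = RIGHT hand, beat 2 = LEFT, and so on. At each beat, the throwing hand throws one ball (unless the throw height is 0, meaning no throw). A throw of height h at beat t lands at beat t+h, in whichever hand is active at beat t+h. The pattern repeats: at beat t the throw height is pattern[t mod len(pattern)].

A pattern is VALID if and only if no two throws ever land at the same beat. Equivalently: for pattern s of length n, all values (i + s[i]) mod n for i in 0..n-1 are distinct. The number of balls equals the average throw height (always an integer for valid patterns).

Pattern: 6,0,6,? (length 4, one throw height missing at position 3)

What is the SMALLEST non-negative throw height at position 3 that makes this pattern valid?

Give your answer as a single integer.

i=0: (0 + 6) mod 4 = 2
i=1: (1 + 0) mod 4 = 1
i=2: (2 + 6) mod 4 = 0
i=3: s[i]=? (unknown)
Known residues: [0, 1, 2]; need a permutation of 0..3, so missing residue r = 3
Need (3 + s) mod 4 = 3; smallest s = (3 - 3) mod 4 = 0

Answer: 0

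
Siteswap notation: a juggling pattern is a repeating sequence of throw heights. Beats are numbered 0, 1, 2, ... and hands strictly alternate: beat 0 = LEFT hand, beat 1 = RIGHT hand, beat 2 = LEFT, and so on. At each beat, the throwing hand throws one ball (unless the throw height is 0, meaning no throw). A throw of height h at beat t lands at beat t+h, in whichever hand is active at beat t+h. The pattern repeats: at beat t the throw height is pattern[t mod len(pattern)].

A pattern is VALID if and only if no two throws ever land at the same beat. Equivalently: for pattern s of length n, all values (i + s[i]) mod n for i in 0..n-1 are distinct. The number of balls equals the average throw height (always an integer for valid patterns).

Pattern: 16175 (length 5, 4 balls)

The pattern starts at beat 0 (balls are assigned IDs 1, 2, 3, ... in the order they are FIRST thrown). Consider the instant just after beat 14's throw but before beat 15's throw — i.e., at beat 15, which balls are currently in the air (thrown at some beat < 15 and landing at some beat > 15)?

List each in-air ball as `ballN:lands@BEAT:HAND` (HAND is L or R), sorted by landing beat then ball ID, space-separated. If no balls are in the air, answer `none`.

Answer: ball2:lands@17:R ball3:lands@19:R ball4:lands@20:L

Derivation:
Beat 0 (L): throw ball1 h=1 -> lands@1:R; in-air after throw: [b1@1:R]
Beat 1 (R): throw ball1 h=6 -> lands@7:R; in-air after throw: [b1@7:R]
Beat 2 (L): throw ball2 h=1 -> lands@3:R; in-air after throw: [b2@3:R b1@7:R]
Beat 3 (R): throw ball2 h=7 -> lands@10:L; in-air after throw: [b1@7:R b2@10:L]
Beat 4 (L): throw ball3 h=5 -> lands@9:R; in-air after throw: [b1@7:R b3@9:R b2@10:L]
Beat 5 (R): throw ball4 h=1 -> lands@6:L; in-air after throw: [b4@6:L b1@7:R b3@9:R b2@10:L]
Beat 6 (L): throw ball4 h=6 -> lands@12:L; in-air after throw: [b1@7:R b3@9:R b2@10:L b4@12:L]
Beat 7 (R): throw ball1 h=1 -> lands@8:L; in-air after throw: [b1@8:L b3@9:R b2@10:L b4@12:L]
Beat 8 (L): throw ball1 h=7 -> lands@15:R; in-air after throw: [b3@9:R b2@10:L b4@12:L b1@15:R]
Beat 9 (R): throw ball3 h=5 -> lands@14:L; in-air after throw: [b2@10:L b4@12:L b3@14:L b1@15:R]
Beat 10 (L): throw ball2 h=1 -> lands@11:R; in-air after throw: [b2@11:R b4@12:L b3@14:L b1@15:R]
Beat 11 (R): throw ball2 h=6 -> lands@17:R; in-air after throw: [b4@12:L b3@14:L b1@15:R b2@17:R]
Beat 12 (L): throw ball4 h=1 -> lands@13:R; in-air after throw: [b4@13:R b3@14:L b1@15:R b2@17:R]
Beat 13 (R): throw ball4 h=7 -> lands@20:L; in-air after throw: [b3@14:L b1@15:R b2@17:R b4@20:L]
Beat 14 (L): throw ball3 h=5 -> lands@19:R; in-air after throw: [b1@15:R b2@17:R b3@19:R b4@20:L]
Beat 15 (R): throw ball1 h=1 -> lands@16:L; in-air after throw: [b1@16:L b2@17:R b3@19:R b4@20:L]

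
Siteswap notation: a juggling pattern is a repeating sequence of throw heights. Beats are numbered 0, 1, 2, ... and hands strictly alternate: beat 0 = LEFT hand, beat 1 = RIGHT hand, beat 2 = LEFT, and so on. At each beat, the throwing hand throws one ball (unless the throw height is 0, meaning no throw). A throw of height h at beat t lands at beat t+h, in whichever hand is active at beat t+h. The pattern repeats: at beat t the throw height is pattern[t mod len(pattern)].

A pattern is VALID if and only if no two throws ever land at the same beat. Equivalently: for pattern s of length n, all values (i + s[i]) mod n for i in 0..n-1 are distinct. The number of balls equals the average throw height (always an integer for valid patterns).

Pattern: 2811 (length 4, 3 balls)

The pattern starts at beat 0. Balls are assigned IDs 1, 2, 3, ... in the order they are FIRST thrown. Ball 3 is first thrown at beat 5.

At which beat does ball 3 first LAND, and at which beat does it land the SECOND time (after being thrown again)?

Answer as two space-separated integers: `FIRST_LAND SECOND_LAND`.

Beat 0 (L): throw ball1 h=2 -> lands@2:L; in-air after throw: [b1@2:L]
Beat 1 (R): throw ball2 h=8 -> lands@9:R; in-air after throw: [b1@2:L b2@9:R]
Beat 2 (L): throw ball1 h=1 -> lands@3:R; in-air after throw: [b1@3:R b2@9:R]
Beat 3 (R): throw ball1 h=1 -> lands@4:L; in-air after throw: [b1@4:L b2@9:R]
Beat 4 (L): throw ball1 h=2 -> lands@6:L; in-air after throw: [b1@6:L b2@9:R]
Beat 5 (R): throw ball3 h=8 -> lands@13:R; in-air after throw: [b1@6:L b2@9:R b3@13:R]
Beat 6 (L): throw ball1 h=1 -> lands@7:R; in-air after throw: [b1@7:R b2@9:R b3@13:R]
Beat 7 (R): throw ball1 h=1 -> lands@8:L; in-air after throw: [b1@8:L b2@9:R b3@13:R]
Beat 8 (L): throw ball1 h=2 -> lands@10:L; in-air after throw: [b2@9:R b1@10:L b3@13:R]
Beat 9 (R): throw ball2 h=8 -> lands@17:R; in-air after throw: [b1@10:L b3@13:R b2@17:R]
Beat 10 (L): throw ball1 h=1 -> lands@11:R; in-air after throw: [b1@11:R b3@13:R b2@17:R]
Beat 11 (R): throw ball1 h=1 -> lands@12:L; in-air after throw: [b1@12:L b3@13:R b2@17:R]
Beat 12 (L): throw ball1 h=2 -> lands@14:L; in-air after throw: [b3@13:R b1@14:L b2@17:R]
Beat 13 (R): throw ball3 h=8 -> lands@21:R; in-air after throw: [b1@14:L b2@17:R b3@21:R]
Beat 14 (L): throw ball1 h=1 -> lands@15:R; in-air after throw: [b1@15:R b2@17:R b3@21:R]
Ball 3: thrown@5 h=8 -> first land @13; rethrown@13 h=8 -> second land @21

Answer: 13 21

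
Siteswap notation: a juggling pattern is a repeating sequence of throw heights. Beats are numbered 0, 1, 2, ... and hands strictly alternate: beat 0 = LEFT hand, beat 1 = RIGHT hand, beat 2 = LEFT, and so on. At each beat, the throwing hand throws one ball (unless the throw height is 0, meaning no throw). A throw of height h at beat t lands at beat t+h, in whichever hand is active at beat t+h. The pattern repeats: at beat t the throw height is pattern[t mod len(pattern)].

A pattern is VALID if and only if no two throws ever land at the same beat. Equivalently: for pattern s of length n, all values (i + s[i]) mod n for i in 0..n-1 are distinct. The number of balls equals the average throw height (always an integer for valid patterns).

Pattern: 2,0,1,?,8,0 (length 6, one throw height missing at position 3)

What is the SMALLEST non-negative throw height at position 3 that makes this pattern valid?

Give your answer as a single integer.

Answer: 1

Derivation:
i=0: (0 + 2) mod 6 = 2
i=1: (1 + 0) mod 6 = 1
i=2: (2 + 1) mod 6 = 3
i=3: s[i]=? (unknown)
i=4: (4 + 8) mod 6 = 0
i=5: (5 + 0) mod 6 = 5
Known residues: [0, 1, 2, 3, 5]; need a permutation of 0..5, so missing residue r = 4
Need (3 + s) mod 6 = 4; smallest s = (4 - 3) mod 6 = 1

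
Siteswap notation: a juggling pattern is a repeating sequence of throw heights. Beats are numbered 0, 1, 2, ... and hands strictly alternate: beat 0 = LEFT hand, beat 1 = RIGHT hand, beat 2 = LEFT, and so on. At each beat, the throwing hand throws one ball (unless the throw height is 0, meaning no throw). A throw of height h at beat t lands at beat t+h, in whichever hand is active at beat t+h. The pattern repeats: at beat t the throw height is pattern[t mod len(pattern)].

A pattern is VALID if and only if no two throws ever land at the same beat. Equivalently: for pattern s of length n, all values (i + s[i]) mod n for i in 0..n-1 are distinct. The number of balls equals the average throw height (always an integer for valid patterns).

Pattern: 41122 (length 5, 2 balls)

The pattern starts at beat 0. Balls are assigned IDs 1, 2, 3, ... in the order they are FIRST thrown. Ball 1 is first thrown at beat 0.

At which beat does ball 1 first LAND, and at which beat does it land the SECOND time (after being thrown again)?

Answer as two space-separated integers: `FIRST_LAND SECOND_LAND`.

Beat 0 (L): throw ball1 h=4 -> lands@4:L; in-air after throw: [b1@4:L]
Beat 1 (R): throw ball2 h=1 -> lands@2:L; in-air after throw: [b2@2:L b1@4:L]
Beat 2 (L): throw ball2 h=1 -> lands@3:R; in-air after throw: [b2@3:R b1@4:L]
Beat 3 (R): throw ball2 h=2 -> lands@5:R; in-air after throw: [b1@4:L b2@5:R]
Beat 4 (L): throw ball1 h=2 -> lands@6:L; in-air after throw: [b2@5:R b1@6:L]
Beat 5 (R): throw ball2 h=4 -> lands@9:R; in-air after throw: [b1@6:L b2@9:R]
Beat 6 (L): throw ball1 h=1 -> lands@7:R; in-air after throw: [b1@7:R b2@9:R]
Ball 1: thrown@0 h=4 -> first land @4; rethrown@4 h=2 -> second land @6

Answer: 4 6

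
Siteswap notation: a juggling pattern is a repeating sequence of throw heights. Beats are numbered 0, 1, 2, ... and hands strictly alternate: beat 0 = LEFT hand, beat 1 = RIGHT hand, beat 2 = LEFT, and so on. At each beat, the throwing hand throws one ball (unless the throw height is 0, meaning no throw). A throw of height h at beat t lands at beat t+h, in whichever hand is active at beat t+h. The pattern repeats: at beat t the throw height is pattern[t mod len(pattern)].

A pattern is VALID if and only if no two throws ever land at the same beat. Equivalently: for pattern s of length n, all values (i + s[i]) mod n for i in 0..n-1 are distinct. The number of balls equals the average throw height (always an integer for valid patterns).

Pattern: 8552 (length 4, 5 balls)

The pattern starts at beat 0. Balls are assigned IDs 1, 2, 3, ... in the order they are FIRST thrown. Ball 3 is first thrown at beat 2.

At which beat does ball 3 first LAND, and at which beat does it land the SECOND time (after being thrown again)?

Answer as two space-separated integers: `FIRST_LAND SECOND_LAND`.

Answer: 7 9

Derivation:
Beat 0 (L): throw ball1 h=8 -> lands@8:L; in-air after throw: [b1@8:L]
Beat 1 (R): throw ball2 h=5 -> lands@6:L; in-air after throw: [b2@6:L b1@8:L]
Beat 2 (L): throw ball3 h=5 -> lands@7:R; in-air after throw: [b2@6:L b3@7:R b1@8:L]
Beat 3 (R): throw ball4 h=2 -> lands@5:R; in-air after throw: [b4@5:R b2@6:L b3@7:R b1@8:L]
Beat 4 (L): throw ball5 h=8 -> lands@12:L; in-air after throw: [b4@5:R b2@6:L b3@7:R b1@8:L b5@12:L]
Beat 5 (R): throw ball4 h=5 -> lands@10:L; in-air after throw: [b2@6:L b3@7:R b1@8:L b4@10:L b5@12:L]
Beat 6 (L): throw ball2 h=5 -> lands@11:R; in-air after throw: [b3@7:R b1@8:L b4@10:L b2@11:R b5@12:L]
Beat 7 (R): throw ball3 h=2 -> lands@9:R; in-air after throw: [b1@8:L b3@9:R b4@10:L b2@11:R b5@12:L]
Beat 8 (L): throw ball1 h=8 -> lands@16:L; in-air after throw: [b3@9:R b4@10:L b2@11:R b5@12:L b1@16:L]
Beat 9 (R): throw ball3 h=5 -> lands@14:L; in-air after throw: [b4@10:L b2@11:R b5@12:L b3@14:L b1@16:L]
Ball 3: thrown@2 h=5 -> first land @7; rethrown@7 h=2 -> second land @9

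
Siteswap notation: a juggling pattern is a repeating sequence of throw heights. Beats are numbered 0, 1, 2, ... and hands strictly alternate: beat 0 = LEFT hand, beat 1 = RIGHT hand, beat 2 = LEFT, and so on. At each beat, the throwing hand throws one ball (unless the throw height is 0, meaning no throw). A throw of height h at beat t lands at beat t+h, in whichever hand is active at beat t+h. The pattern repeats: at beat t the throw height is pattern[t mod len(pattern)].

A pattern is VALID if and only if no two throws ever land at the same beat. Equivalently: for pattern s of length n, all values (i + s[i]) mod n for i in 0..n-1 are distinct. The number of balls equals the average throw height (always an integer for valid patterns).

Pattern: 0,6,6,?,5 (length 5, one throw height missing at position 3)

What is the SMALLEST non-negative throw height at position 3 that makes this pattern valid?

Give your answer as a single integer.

i=0: (0 + 0) mod 5 = 0
i=1: (1 + 6) mod 5 = 2
i=2: (2 + 6) mod 5 = 3
i=3: s[i]=? (unknown)
i=4: (4 + 5) mod 5 = 4
Known residues: [0, 2, 3, 4]; need a permutation of 0..4, so missing residue r = 1
Need (3 + s) mod 5 = 1; smallest s = (1 - 3) mod 5 = 3

Answer: 3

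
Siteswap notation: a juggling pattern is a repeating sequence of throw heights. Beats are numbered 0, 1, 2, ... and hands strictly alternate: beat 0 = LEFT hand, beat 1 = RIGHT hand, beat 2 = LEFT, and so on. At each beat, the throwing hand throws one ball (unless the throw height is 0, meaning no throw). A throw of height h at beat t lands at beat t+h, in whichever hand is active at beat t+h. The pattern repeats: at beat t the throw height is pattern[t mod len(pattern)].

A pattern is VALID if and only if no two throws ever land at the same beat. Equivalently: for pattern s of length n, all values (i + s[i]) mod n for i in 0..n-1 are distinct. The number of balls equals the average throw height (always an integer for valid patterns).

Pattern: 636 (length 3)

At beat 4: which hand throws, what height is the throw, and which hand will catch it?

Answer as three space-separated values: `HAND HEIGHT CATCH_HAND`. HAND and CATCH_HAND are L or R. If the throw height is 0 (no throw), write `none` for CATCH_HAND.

Beat 4: 4 mod 2 = 0, so hand = L
Throw height = pattern[4 mod 3] = pattern[1] = 3
Lands at beat 4+3=7, 7 mod 2 = 1, so catch hand = R

Answer: L 3 R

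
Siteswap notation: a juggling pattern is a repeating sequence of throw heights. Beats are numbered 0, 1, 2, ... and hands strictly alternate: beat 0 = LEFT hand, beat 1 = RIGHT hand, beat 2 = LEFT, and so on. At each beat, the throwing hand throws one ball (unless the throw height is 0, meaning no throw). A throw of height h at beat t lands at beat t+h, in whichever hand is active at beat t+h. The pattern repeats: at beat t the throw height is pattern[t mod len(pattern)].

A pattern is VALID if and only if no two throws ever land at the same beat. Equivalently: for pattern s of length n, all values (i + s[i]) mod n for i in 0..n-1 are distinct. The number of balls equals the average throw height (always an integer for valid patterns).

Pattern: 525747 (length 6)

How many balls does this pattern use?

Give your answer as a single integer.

Answer: 5

Derivation:
Pattern = [5, 2, 5, 7, 4, 7], length n = 6
  position 0: throw height = 5, running sum = 5
  position 1: throw height = 2, running sum = 7
  position 2: throw height = 5, running sum = 12
  position 3: throw height = 7, running sum = 19
  position 4: throw height = 4, running sum = 23
  position 5: throw height = 7, running sum = 30
Total sum = 30; balls = sum / n = 30 / 6 = 5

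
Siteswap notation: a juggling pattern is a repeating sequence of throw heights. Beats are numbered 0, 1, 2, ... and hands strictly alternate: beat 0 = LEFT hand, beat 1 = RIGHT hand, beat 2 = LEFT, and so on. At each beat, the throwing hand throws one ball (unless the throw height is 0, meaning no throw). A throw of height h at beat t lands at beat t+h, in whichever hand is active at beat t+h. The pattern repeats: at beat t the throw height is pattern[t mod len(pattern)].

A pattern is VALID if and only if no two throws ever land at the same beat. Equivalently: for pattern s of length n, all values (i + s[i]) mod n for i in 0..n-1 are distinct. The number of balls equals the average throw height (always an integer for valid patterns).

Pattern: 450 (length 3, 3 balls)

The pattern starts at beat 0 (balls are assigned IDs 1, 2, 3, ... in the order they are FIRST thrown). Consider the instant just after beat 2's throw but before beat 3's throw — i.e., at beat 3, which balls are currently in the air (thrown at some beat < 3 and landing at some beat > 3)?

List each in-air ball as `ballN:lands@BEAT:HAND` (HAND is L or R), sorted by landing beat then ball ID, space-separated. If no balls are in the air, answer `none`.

Beat 0 (L): throw ball1 h=4 -> lands@4:L; in-air after throw: [b1@4:L]
Beat 1 (R): throw ball2 h=5 -> lands@6:L; in-air after throw: [b1@4:L b2@6:L]
Beat 3 (R): throw ball3 h=4 -> lands@7:R; in-air after throw: [b1@4:L b2@6:L b3@7:R]

Answer: ball1:lands@4:L ball2:lands@6:L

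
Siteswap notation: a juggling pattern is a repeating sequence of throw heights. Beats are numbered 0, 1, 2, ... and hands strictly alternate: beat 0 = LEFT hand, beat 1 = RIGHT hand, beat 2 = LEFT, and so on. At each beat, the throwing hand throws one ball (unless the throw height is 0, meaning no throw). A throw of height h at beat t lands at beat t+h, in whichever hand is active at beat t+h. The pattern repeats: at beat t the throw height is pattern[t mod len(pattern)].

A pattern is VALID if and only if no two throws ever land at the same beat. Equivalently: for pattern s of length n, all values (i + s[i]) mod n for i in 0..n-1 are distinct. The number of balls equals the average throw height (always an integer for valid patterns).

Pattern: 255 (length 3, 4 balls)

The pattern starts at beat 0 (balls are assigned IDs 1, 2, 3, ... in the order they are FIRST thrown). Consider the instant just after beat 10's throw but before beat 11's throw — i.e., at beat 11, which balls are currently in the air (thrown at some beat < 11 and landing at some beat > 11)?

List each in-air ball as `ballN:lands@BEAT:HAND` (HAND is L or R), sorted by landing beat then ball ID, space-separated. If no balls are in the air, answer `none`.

Answer: ball1:lands@12:L ball2:lands@13:R ball3:lands@15:R

Derivation:
Beat 0 (L): throw ball1 h=2 -> lands@2:L; in-air after throw: [b1@2:L]
Beat 1 (R): throw ball2 h=5 -> lands@6:L; in-air after throw: [b1@2:L b2@6:L]
Beat 2 (L): throw ball1 h=5 -> lands@7:R; in-air after throw: [b2@6:L b1@7:R]
Beat 3 (R): throw ball3 h=2 -> lands@5:R; in-air after throw: [b3@5:R b2@6:L b1@7:R]
Beat 4 (L): throw ball4 h=5 -> lands@9:R; in-air after throw: [b3@5:R b2@6:L b1@7:R b4@9:R]
Beat 5 (R): throw ball3 h=5 -> lands@10:L; in-air after throw: [b2@6:L b1@7:R b4@9:R b3@10:L]
Beat 6 (L): throw ball2 h=2 -> lands@8:L; in-air after throw: [b1@7:R b2@8:L b4@9:R b3@10:L]
Beat 7 (R): throw ball1 h=5 -> lands@12:L; in-air after throw: [b2@8:L b4@9:R b3@10:L b1@12:L]
Beat 8 (L): throw ball2 h=5 -> lands@13:R; in-air after throw: [b4@9:R b3@10:L b1@12:L b2@13:R]
Beat 9 (R): throw ball4 h=2 -> lands@11:R; in-air after throw: [b3@10:L b4@11:R b1@12:L b2@13:R]
Beat 10 (L): throw ball3 h=5 -> lands@15:R; in-air after throw: [b4@11:R b1@12:L b2@13:R b3@15:R]
Beat 11 (R): throw ball4 h=5 -> lands@16:L; in-air after throw: [b1@12:L b2@13:R b3@15:R b4@16:L]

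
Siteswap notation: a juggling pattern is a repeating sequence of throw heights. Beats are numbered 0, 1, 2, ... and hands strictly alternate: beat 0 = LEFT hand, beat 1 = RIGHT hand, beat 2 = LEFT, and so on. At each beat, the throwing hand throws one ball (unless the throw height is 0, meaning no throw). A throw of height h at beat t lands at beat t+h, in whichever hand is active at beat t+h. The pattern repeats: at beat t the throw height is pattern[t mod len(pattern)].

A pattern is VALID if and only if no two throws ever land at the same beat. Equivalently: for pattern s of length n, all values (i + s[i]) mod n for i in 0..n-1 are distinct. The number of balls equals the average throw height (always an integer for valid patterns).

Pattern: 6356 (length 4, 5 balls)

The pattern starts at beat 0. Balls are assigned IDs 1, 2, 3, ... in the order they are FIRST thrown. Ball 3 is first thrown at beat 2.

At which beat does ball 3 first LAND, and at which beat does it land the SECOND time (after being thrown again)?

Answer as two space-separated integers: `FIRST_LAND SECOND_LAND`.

Answer: 7 13

Derivation:
Beat 0 (L): throw ball1 h=6 -> lands@6:L; in-air after throw: [b1@6:L]
Beat 1 (R): throw ball2 h=3 -> lands@4:L; in-air after throw: [b2@4:L b1@6:L]
Beat 2 (L): throw ball3 h=5 -> lands@7:R; in-air after throw: [b2@4:L b1@6:L b3@7:R]
Beat 3 (R): throw ball4 h=6 -> lands@9:R; in-air after throw: [b2@4:L b1@6:L b3@7:R b4@9:R]
Beat 4 (L): throw ball2 h=6 -> lands@10:L; in-air after throw: [b1@6:L b3@7:R b4@9:R b2@10:L]
Beat 5 (R): throw ball5 h=3 -> lands@8:L; in-air after throw: [b1@6:L b3@7:R b5@8:L b4@9:R b2@10:L]
Beat 6 (L): throw ball1 h=5 -> lands@11:R; in-air after throw: [b3@7:R b5@8:L b4@9:R b2@10:L b1@11:R]
Beat 7 (R): throw ball3 h=6 -> lands@13:R; in-air after throw: [b5@8:L b4@9:R b2@10:L b1@11:R b3@13:R]
Beat 8 (L): throw ball5 h=6 -> lands@14:L; in-air after throw: [b4@9:R b2@10:L b1@11:R b3@13:R b5@14:L]
Beat 9 (R): throw ball4 h=3 -> lands@12:L; in-air after throw: [b2@10:L b1@11:R b4@12:L b3@13:R b5@14:L]
Beat 10 (L): throw ball2 h=5 -> lands@15:R; in-air after throw: [b1@11:R b4@12:L b3@13:R b5@14:L b2@15:R]
Beat 11 (R): throw ball1 h=6 -> lands@17:R; in-air after throw: [b4@12:L b3@13:R b5@14:L b2@15:R b1@17:R]
Beat 12 (L): throw ball4 h=6 -> lands@18:L; in-air after throw: [b3@13:R b5@14:L b2@15:R b1@17:R b4@18:L]
Beat 13 (R): throw ball3 h=3 -> lands@16:L; in-air after throw: [b5@14:L b2@15:R b3@16:L b1@17:R b4@18:L]
Ball 3: thrown@2 h=5 -> first land @7; rethrown@7 h=6 -> second land @13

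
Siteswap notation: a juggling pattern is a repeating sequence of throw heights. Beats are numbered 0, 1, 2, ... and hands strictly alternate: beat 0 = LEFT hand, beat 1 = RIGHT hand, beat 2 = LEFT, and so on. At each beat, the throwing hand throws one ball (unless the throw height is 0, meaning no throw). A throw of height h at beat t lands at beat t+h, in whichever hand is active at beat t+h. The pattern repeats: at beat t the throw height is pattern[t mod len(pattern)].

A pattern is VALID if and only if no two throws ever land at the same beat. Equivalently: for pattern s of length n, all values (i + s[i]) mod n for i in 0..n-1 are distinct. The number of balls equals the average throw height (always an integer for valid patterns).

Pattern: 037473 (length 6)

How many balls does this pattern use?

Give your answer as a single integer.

Pattern = [0, 3, 7, 4, 7, 3], length n = 6
  position 0: throw height = 0, running sum = 0
  position 1: throw height = 3, running sum = 3
  position 2: throw height = 7, running sum = 10
  position 3: throw height = 4, running sum = 14
  position 4: throw height = 7, running sum = 21
  position 5: throw height = 3, running sum = 24
Total sum = 24; balls = sum / n = 24 / 6 = 4

Answer: 4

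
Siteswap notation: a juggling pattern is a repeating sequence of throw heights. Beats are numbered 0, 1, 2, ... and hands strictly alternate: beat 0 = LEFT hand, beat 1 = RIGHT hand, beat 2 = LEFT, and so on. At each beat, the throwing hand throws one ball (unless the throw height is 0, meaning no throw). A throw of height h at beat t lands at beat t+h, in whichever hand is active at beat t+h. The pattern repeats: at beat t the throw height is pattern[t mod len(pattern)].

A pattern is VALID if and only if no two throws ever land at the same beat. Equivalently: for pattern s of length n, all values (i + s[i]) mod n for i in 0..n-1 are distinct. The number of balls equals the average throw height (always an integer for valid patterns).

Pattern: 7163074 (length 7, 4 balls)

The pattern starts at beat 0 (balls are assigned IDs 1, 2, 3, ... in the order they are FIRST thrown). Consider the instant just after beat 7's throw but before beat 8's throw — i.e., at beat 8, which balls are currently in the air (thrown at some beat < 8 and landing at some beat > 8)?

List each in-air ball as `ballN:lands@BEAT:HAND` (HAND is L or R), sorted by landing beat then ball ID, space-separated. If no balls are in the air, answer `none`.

Answer: ball3:lands@10:L ball4:lands@12:L ball1:lands@14:L

Derivation:
Beat 0 (L): throw ball1 h=7 -> lands@7:R; in-air after throw: [b1@7:R]
Beat 1 (R): throw ball2 h=1 -> lands@2:L; in-air after throw: [b2@2:L b1@7:R]
Beat 2 (L): throw ball2 h=6 -> lands@8:L; in-air after throw: [b1@7:R b2@8:L]
Beat 3 (R): throw ball3 h=3 -> lands@6:L; in-air after throw: [b3@6:L b1@7:R b2@8:L]
Beat 5 (R): throw ball4 h=7 -> lands@12:L; in-air after throw: [b3@6:L b1@7:R b2@8:L b4@12:L]
Beat 6 (L): throw ball3 h=4 -> lands@10:L; in-air after throw: [b1@7:R b2@8:L b3@10:L b4@12:L]
Beat 7 (R): throw ball1 h=7 -> lands@14:L; in-air after throw: [b2@8:L b3@10:L b4@12:L b1@14:L]
Beat 8 (L): throw ball2 h=1 -> lands@9:R; in-air after throw: [b2@9:R b3@10:L b4@12:L b1@14:L]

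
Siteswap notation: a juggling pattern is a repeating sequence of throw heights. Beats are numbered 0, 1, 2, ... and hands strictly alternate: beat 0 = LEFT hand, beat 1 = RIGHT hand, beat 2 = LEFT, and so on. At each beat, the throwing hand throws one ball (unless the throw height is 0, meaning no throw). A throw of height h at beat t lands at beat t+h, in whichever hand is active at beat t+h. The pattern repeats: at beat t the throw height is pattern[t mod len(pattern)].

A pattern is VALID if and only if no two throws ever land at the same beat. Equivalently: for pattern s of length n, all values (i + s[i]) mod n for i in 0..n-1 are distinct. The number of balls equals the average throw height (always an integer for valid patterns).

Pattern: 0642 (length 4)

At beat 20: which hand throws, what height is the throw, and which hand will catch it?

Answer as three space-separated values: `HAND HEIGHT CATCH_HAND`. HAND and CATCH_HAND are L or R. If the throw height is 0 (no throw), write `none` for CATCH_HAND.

Beat 20: 20 mod 2 = 0, so hand = L
Throw height = pattern[20 mod 4] = pattern[0] = 0

Answer: L 0 none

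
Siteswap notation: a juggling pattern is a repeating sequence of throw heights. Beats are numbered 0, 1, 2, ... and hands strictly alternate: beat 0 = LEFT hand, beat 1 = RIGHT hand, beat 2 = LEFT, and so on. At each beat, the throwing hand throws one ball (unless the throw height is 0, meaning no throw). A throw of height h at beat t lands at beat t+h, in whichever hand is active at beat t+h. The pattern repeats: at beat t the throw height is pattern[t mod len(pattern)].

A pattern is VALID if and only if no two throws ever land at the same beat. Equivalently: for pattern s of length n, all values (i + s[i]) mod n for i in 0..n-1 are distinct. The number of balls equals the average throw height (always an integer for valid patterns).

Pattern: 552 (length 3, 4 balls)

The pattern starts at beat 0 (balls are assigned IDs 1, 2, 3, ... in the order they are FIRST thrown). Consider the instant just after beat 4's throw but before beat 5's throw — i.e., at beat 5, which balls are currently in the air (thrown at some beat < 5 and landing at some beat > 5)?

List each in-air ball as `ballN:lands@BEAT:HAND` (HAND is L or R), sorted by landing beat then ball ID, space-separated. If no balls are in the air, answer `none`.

Beat 0 (L): throw ball1 h=5 -> lands@5:R; in-air after throw: [b1@5:R]
Beat 1 (R): throw ball2 h=5 -> lands@6:L; in-air after throw: [b1@5:R b2@6:L]
Beat 2 (L): throw ball3 h=2 -> lands@4:L; in-air after throw: [b3@4:L b1@5:R b2@6:L]
Beat 3 (R): throw ball4 h=5 -> lands@8:L; in-air after throw: [b3@4:L b1@5:R b2@6:L b4@8:L]
Beat 4 (L): throw ball3 h=5 -> lands@9:R; in-air after throw: [b1@5:R b2@6:L b4@8:L b3@9:R]
Beat 5 (R): throw ball1 h=2 -> lands@7:R; in-air after throw: [b2@6:L b1@7:R b4@8:L b3@9:R]

Answer: ball2:lands@6:L ball4:lands@8:L ball3:lands@9:R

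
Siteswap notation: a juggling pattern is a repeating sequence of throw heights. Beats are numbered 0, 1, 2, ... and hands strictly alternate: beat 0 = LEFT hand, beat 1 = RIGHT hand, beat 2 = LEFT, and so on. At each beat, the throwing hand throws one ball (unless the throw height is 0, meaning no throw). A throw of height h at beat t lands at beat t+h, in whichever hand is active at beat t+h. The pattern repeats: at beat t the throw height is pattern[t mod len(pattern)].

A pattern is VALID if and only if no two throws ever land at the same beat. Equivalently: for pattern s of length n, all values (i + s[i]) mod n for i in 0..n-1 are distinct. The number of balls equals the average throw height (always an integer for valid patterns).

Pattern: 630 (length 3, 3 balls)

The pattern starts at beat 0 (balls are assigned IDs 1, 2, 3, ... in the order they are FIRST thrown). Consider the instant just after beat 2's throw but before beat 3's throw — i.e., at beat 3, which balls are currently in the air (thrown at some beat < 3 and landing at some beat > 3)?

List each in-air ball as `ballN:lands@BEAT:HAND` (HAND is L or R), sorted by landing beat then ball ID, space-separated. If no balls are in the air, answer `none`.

Answer: ball2:lands@4:L ball1:lands@6:L

Derivation:
Beat 0 (L): throw ball1 h=6 -> lands@6:L; in-air after throw: [b1@6:L]
Beat 1 (R): throw ball2 h=3 -> lands@4:L; in-air after throw: [b2@4:L b1@6:L]
Beat 3 (R): throw ball3 h=6 -> lands@9:R; in-air after throw: [b2@4:L b1@6:L b3@9:R]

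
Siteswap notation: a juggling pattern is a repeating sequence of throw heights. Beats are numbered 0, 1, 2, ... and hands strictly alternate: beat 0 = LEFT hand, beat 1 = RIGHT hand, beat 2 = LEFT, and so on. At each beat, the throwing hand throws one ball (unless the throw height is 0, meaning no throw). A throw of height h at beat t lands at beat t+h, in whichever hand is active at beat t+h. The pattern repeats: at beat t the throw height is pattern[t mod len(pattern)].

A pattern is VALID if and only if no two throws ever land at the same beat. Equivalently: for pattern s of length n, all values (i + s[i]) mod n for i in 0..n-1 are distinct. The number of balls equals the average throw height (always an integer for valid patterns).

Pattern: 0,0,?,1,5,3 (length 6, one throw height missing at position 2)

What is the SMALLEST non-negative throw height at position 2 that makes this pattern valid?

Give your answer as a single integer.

i=0: (0 + 0) mod 6 = 0
i=1: (1 + 0) mod 6 = 1
i=2: s[i]=? (unknown)
i=3: (3 + 1) mod 6 = 4
i=4: (4 + 5) mod 6 = 3
i=5: (5 + 3) mod 6 = 2
Known residues: [0, 1, 2, 3, 4]; need a permutation of 0..5, so missing residue r = 5
Need (2 + s) mod 6 = 5; smallest s = (5 - 2) mod 6 = 3

Answer: 3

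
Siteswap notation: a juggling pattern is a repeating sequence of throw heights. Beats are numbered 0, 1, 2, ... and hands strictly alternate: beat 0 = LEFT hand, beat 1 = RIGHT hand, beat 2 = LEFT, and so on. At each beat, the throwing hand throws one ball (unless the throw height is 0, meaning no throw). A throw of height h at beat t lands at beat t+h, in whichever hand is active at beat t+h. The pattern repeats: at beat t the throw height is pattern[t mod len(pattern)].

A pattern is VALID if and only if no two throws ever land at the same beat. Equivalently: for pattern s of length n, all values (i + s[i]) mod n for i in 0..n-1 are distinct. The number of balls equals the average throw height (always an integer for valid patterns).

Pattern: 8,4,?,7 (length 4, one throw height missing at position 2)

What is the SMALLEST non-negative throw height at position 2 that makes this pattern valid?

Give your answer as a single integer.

Answer: 1

Derivation:
i=0: (0 + 8) mod 4 = 0
i=1: (1 + 4) mod 4 = 1
i=2: s[i]=? (unknown)
i=3: (3 + 7) mod 4 = 2
Known residues: [0, 1, 2]; need a permutation of 0..3, so missing residue r = 3
Need (2 + s) mod 4 = 3; smallest s = (3 - 2) mod 4 = 1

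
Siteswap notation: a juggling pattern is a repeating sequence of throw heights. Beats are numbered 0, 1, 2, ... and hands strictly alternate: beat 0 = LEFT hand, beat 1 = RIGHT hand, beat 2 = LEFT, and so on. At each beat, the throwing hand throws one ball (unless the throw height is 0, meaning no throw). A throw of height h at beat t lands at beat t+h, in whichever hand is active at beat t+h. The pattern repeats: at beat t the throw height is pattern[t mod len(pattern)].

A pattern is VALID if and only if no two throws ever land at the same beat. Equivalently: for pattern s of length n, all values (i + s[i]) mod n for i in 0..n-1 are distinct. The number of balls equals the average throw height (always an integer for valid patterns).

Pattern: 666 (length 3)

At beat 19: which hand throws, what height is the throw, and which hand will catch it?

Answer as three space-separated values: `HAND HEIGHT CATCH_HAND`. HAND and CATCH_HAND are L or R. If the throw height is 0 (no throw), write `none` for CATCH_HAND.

Beat 19: 19 mod 2 = 1, so hand = R
Throw height = pattern[19 mod 3] = pattern[1] = 6
Lands at beat 19+6=25, 25 mod 2 = 1, so catch hand = R

Answer: R 6 R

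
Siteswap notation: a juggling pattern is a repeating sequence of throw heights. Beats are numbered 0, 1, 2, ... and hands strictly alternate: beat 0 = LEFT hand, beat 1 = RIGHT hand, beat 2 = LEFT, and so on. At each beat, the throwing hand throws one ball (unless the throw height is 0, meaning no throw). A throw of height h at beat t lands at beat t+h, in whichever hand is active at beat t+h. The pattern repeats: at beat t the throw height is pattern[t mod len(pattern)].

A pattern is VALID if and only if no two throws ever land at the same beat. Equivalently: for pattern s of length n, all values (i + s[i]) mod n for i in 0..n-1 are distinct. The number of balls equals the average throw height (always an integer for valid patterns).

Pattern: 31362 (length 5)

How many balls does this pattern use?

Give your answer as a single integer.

Pattern = [3, 1, 3, 6, 2], length n = 5
  position 0: throw height = 3, running sum = 3
  position 1: throw height = 1, running sum = 4
  position 2: throw height = 3, running sum = 7
  position 3: throw height = 6, running sum = 13
  position 4: throw height = 2, running sum = 15
Total sum = 15; balls = sum / n = 15 / 5 = 3

Answer: 3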